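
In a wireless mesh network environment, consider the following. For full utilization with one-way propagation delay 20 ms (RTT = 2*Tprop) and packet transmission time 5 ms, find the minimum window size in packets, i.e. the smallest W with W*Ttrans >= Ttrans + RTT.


Given: Ttrans = 5 ms, RTT = 40 ms (= 2 * Tprop, Tprop = 20 ms)
Time until first ACK returns = Ttrans + RTT = 5 + 40 = 45 ms
Need W * Ttrans >= Ttrans + RTT  ->  W >= (Ttrans + RTT) / Ttrans
(Ttrans + RTT) / Ttrans = 45 / 5 = 9
W_min = ceil(9) = 9

9


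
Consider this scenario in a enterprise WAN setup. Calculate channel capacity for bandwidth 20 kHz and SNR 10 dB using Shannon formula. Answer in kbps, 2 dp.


Given: B = 20 kHz, SNR = 10 dB
SNR linear = 10^(10/10) = 10
1 + SNR = 11
log2(11) = 3.4594316186
C = 20 * 1000 * 3.4594316186 = 69188.6324 bps
C = 69.188632 kbps -> 69.19 kbps (2 dp)

69.19


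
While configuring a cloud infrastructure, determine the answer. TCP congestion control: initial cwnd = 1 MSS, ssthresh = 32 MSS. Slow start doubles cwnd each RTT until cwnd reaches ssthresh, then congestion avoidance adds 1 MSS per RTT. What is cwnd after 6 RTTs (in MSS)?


RTT 0: cwnd = 1 MSS (initial)
RTT 1: cwnd = 2 MSS (slow start, doubled)
RTT 2: cwnd = 4 MSS (slow start, doubled)
RTT 3: cwnd = 8 MSS (slow start, doubled)
RTT 4: cwnd = 16 MSS (slow start, doubled)
RTT 5: cwnd = 32 MSS (slow start, doubled)
RTT 6: cwnd = 33 MSS (congestion avoidance, +1)

33


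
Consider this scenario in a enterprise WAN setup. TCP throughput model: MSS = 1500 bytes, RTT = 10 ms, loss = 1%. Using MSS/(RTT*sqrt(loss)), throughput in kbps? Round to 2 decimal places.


Given: MSS = 1500 bytes, RTT = 10 ms, loss = 1%
RTT in seconds = 10 / 1000 = 0.01
Loss rate = 1% = 0.01
sqrt(loss) = sqrt(0.01) = 0.1
Throughput (bytes/s) = 1500 / (0.01 * 0.1) = 1500000.0000
Throughput (kbps) = 1500000.0000 * 8 / 1000 = 12000.000000 -> 12000.00 kbps (2 dp)

12000.00


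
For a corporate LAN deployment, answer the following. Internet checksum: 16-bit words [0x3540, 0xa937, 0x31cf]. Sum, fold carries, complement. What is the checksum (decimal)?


Given words: [0x3540, 0xa937, 0x31cf]
Step 1: Sum all words
Raw sum = 13632 + 43319 + 12751 = 69702
Step 2: Fold carry: (4166 + 1) = 4167
One's complement = ~4167 & 0xFFFF = 61368

61368


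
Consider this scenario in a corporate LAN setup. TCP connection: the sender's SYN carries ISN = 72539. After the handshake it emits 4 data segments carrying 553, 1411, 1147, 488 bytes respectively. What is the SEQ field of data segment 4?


The SYN occupies sequence number ISN = 72539, so the first data byte is ISN + 1 = 72540.
SEQ of data segment i = (ISN + 1) + sum of payload sizes of segments 1..i-1.
Segment 1: SEQ = 72540, payload = 553 bytes
Segment 2: SEQ = 73093, payload = 1411 bytes
Segment 3: SEQ = 74504, payload = 1147 bytes
Segment 4: SEQ = 75651, payload = 488 bytes
SEQ of segment 4 = 72540 + 553 + 1411 + 1147 = 75651

75651


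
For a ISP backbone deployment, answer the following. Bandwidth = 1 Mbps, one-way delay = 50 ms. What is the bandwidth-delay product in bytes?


Given: bandwidth = 1 Mbps, delay = 50 ms
BDP in bits = 1 * 10^6 * 50 / 1000
BDP in bits = 50000
BDP in bytes = 50000 / 8 = 6250

6250


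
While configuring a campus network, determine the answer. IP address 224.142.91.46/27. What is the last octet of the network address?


Given: IP = 224.142.91.46, prefix = /27
Subnet mask = 255.255.255.224
Last octet of IP: 46
Last octet of mask: 224
Network last octet = 46 AND 224 = 32

32


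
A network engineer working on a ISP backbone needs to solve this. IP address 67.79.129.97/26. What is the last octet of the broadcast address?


Given: IP = 67.79.129.97, prefix = /26
Host bits = 32 - 26 = 6
Network last octet = 97 AND mask = 64
Host part size = 2^6 - 1 = 63
Broadcast last octet = 64 OR 63 = 127

127


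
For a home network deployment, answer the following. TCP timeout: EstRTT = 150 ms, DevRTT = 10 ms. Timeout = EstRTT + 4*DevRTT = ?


Given: EstRTT = 150 ms, DevRTT = 10 ms
Timeout = EstRTT + 4 * DevRTT
4 * DevRTT = 4 * 10 = 40
Timeout = 150 + 40 = 190 ms

190


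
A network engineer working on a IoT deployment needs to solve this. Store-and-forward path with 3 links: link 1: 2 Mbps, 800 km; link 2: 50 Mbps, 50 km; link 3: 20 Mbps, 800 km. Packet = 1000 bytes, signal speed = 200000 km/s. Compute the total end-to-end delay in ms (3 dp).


Packet = 1000 bytes = 8000 bits. Store-and-forward: sum (t_trans + t_prop) per link.
Link 1: t_trans = 8000/(2*10^6) s = 4.0000 ms; t_prop = 800/200000 s = 4.0000 ms; subtotal = 8.0000 ms
Link 2: t_trans = 8000/(50*10^6) s = 0.1600 ms; t_prop = 50/200000 s = 0.2500 ms; subtotal = 0.4100 ms
Link 3: t_trans = 8000/(20*10^6) s = 0.4000 ms; t_prop = 800/200000 s = 4.0000 ms; subtotal = 4.4000 ms
End-to-end = 8.0000 + 0.4100 + 4.4000 = 12.8100 ms -> 12.810 ms (3 dp)

12.810


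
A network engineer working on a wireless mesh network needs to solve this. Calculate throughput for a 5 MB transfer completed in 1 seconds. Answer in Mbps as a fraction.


Given: file = 5 MB, time = 1 s
File in Mb = 5 * 8 = 40 Mb
Throughput = 40 / 1 Mbps
Throughput = 40 Mbps

40


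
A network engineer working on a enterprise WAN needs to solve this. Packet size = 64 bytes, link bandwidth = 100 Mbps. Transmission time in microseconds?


Given: packet = 64 bytes, bandwidth = 100 Mbps
Packet in bits = 64 * 8 = 512 bits
Bandwidth = 100 * 10^6 = 100000000 bps
Time = 512 / 100000000 seconds
Time in us = 512 * 10^6 / 100000000 = 5.12

5.12


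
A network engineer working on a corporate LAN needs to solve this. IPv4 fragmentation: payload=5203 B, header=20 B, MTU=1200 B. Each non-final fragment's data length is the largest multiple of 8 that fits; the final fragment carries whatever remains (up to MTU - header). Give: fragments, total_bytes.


Max data per non-final fragment = floor((MTU - header)/8)*8 = floor((1200 - 20)/8)*8 = floor(1180/8)*8 = 1176 B
Final fragment needs no 8-byte alignment: it can carry up to MTU - header = 1180 B
Non-final fragments needed = ceil((payload - 1180) / 1176) = ceil(4023/1176) = ceil(3.4209) = 4
Number of fragments = 4 + 1 = 5
Fragment sizes (data): 4 * 1176 B + 499 B (last, 499 <= 1180 OK)
Total bytes sent = payload + n_frags * header = 5203 + 5*20 = 5203 + 100 = 5303 B

5, 5303


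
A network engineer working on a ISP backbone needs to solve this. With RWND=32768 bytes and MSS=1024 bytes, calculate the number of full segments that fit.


Given: RWND = 32768 bytes, MSS = 1024 bytes
Full segments = floor(RWND / MSS)
Full segments = floor(32768 / 1024)
Full segments = floor(32.0) = 32

32


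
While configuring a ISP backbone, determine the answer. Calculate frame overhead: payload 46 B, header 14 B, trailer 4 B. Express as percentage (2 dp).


Given: payload = 46 B, header = 14 B, trailer = 4 B
Overhead bytes = header + trailer = 14 + 4 = 18
Total frame = payload + overhead = 46 + 18 = 64
Overhead % = 18 / 64 * 100 = 28.1250% -> 28.13% (2 dp)

28.13


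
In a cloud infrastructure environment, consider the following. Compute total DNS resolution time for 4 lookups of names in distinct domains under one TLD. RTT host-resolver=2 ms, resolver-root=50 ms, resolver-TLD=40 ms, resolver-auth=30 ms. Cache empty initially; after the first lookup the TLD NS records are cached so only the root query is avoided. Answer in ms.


Lookup 1 (cold cache): local + root + TLD + auth = 2 + 50 + 40 + 30 = 122 ms
Lookups 2..4 (TLD NS cached -> skip root; new domain -> still ask TLD and auth): local + TLD + auth = 2 + 40 + 30 = 72 ms each
Remaining 3 lookups: 3 * 72 = 216 ms
Total = 122 + 216 = 338 ms

338


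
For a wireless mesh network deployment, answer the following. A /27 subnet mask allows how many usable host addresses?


Given: subnet mask /27
Host bits = 32 - 27 = 5
Total addresses = 2^5 = 32
Usable hosts = 32 - 2 (network + broadcast) = 30

30


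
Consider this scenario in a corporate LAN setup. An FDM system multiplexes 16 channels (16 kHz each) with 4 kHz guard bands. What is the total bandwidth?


Given: 16 channels, 16 kHz each, guard = 4 kHz
Channel bandwidth = 16 * 16 = 256 kHz
Guard bands = 15 gaps * 4 kHz = 60 kHz
Total = 256 + 60 = 316 kHz

316


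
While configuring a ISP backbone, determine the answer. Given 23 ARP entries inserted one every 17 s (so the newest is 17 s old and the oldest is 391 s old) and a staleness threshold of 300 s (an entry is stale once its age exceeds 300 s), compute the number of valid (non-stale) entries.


Ages are k * 391/23 s for k = 1..23 (spacing = 17.0000 s).
Entry k is valid iff k * 391/23 <= 300 iff k <= 23 * 300 / 391 = 17.6471
n_valid = floor(17.6471) = 17
(n_stale = 23 - 17 = 6)

17


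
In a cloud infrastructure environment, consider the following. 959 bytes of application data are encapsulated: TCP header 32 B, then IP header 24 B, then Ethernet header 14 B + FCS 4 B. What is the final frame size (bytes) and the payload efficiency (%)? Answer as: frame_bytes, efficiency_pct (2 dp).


TCP segment = 959 + 32 = 991 B
IP packet = 991 + 24 = 1015 B
Ethernet frame = 1015 + 14 + 4 = 1033 B
Efficiency = app / frame = 959 / 1033 = 0.928364 = 92.8364% -> 92.84% (2 dp)

1033, 92.84


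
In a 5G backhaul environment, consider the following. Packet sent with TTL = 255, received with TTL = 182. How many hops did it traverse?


Given: initial TTL = 255, received TTL = 182
Hops = initial TTL - received TTL
Hops = 255 - 182 = 73

73


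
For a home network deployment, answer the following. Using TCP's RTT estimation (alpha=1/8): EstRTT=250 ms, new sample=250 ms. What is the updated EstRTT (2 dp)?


Given: EstRTT = 250 ms, SampleRTT = 250 ms, alpha = 1/8
New EstRTT = (1 - alpha) * EstRTT + alpha * SampleRTT
(7/8) * 250 = 218.75
(1/8) * 250 = 31.25
New EstRTT = 218.75 + 31.25 = 250 ms -> 250.00 ms (2 dp)

250.00


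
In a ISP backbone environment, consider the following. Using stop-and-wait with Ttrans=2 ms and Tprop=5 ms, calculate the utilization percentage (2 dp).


Given: Ttrans = 2 ms, Tprop = 5 ms
RTT = 2 * Tprop = 2 * 5 = 10 ms
U = Ttrans / (Ttrans + RTT)
U = 2 / (2 + 10)
U = 2 / 12 = 0.166667
U% = 16.67%

16.67


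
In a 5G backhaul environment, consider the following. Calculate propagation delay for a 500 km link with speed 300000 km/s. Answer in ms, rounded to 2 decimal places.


Given: distance = 500 km, speed = 300000 km/s
Delay = distance / speed = 500 / 300000 seconds
Delay in ms = 500 * 1000 / 300000
Delay = 1.6667 ms
Rounded to 2 dp = 1.67 ms

1.67


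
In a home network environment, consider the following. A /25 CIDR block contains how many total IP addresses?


Given: CIDR prefix /25
Host bits = 32 - 25 = 7
Total addresses = 2^7 = 128

128


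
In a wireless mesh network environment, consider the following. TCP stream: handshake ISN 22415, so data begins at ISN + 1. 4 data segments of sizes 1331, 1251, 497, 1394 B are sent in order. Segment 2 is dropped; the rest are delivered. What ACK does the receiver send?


SYN uses sequence number 22415; first data byte = ISN + 1 = 22416.
Segment 1: SEQ = 22416, len = 1331 B, covers [22416, 23746]
Segment 2: SEQ = 23747, len = 1251 B, covers [23747, 24997] [LOST]
Segment 3: SEQ = 24998, len = 497 B, covers [24998, 25494]
Segment 4: SEQ = 25495, len = 1394 B, covers [25495, 26888]
In-order data received: bytes [22416, 23746] (segments 1..1).
Segment 2 missing -> gap begins at byte 23747; later segments buffered out of order.
Cumulative ACK = next expected in-order byte = 22416 + 1331 = 23747

23747


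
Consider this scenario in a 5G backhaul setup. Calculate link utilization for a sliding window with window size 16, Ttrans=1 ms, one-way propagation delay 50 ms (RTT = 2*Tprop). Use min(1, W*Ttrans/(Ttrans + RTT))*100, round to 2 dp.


Given: W = 16, Ttrans = 1 ms, RTT = 100 ms (= 2 * Tprop, Tprop = 50 ms)
Cycle time = Ttrans + RTT = 1 + 100 = 101 ms (first packet sent until its ACK returns)
W * Ttrans = 16 * 1 = 16 ms of sending per cycle
W * Ttrans / (Ttrans + RTT) = 16 / 101 = 0.158416
U = min(1, 0.158416) = 0.158416
U% = 15.84%

15.84


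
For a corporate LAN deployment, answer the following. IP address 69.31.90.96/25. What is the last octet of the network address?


Given: IP = 69.31.90.96, prefix = /25
Subnet mask = 255.255.255.128
Last octet of IP: 96
Last octet of mask: 128
Network last octet = 96 AND 128 = 0

0


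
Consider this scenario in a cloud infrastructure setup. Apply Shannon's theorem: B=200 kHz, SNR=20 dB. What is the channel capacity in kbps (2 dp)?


Given: B = 200 kHz, SNR = 20 dB
SNR linear = 10^(20/10) = 100
1 + SNR = 101
log2(101) = 6.6582114828
C = 200 * 1000 * 6.6582114828 = 1331642.2966 bps
C = 1331.642297 kbps -> 1331.64 kbps (2 dp)

1331.64


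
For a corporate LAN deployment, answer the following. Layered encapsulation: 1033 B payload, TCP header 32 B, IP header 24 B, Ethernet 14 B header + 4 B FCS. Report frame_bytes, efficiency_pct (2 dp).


TCP segment = 1033 + 32 = 1065 B
IP packet = 1065 + 24 = 1089 B
Ethernet frame = 1089 + 14 + 4 = 1107 B
Efficiency = app / frame = 1033 / 1107 = 0.933153 = 93.3153% -> 93.32% (2 dp)

1107, 93.32


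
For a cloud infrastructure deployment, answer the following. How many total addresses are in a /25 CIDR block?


Given: CIDR prefix /25
Host bits = 32 - 25 = 7
Total addresses = 2^7 = 128

128


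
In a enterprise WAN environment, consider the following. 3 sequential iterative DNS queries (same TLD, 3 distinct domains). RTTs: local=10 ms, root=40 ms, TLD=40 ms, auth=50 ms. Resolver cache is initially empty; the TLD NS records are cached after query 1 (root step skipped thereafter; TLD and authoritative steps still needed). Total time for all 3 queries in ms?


Lookup 1 (cold cache): local + root + TLD + auth = 10 + 40 + 40 + 50 = 140 ms
Lookups 2..3 (TLD NS cached -> skip root; new domain -> still ask TLD and auth): local + TLD + auth = 10 + 40 + 50 = 100 ms each
Remaining 2 lookups: 2 * 100 = 200 ms
Total = 140 + 200 = 340 ms

340


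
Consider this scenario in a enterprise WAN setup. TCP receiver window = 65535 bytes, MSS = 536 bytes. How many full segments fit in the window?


Given: RWND = 65535 bytes, MSS = 536 bytes
Full segments = floor(RWND / MSS)
Full segments = floor(65535 / 536)
Full segments = floor(122.2668) = 122

122


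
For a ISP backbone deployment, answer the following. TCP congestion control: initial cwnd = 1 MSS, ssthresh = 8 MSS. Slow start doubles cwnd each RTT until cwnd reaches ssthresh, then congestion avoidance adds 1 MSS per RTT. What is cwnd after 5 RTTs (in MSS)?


RTT 0: cwnd = 1 MSS (initial)
RTT 1: cwnd = 2 MSS (slow start, doubled)
RTT 2: cwnd = 4 MSS (slow start, doubled)
RTT 3: cwnd = 8 MSS (slow start, doubled)
RTT 4: cwnd = 9 MSS (congestion avoidance, +1)
RTT 5: cwnd = 10 MSS (congestion avoidance, +1)

10


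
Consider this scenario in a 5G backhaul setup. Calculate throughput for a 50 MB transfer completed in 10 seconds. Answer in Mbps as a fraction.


Given: file = 50 MB, time = 10 s
File in Mb = 50 * 8 = 400 Mb
Throughput = 400 / 10 Mbps
Throughput = 40 Mbps

40


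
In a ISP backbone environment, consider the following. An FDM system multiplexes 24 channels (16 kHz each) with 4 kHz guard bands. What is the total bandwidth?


Given: 24 channels, 16 kHz each, guard = 4 kHz
Channel bandwidth = 24 * 16 = 384 kHz
Guard bands = 23 gaps * 4 kHz = 92 kHz
Total = 384 + 92 = 476 kHz

476


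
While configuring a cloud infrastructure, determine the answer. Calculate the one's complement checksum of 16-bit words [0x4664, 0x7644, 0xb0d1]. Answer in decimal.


Given words: [0x4664, 0x7644, 0xb0d1]
Step 1: Sum all words
Raw sum = 18020 + 30276 + 45265 = 93561
Step 2: Fold carry: (28025 + 1) = 28026
One's complement = ~28026 & 0xFFFF = 37509

37509


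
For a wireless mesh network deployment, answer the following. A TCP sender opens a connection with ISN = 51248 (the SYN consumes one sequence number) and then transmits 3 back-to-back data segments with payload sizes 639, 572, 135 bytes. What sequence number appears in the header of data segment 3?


The SYN occupies sequence number ISN = 51248, so the first data byte is ISN + 1 = 51249.
SEQ of data segment i = (ISN + 1) + sum of payload sizes of segments 1..i-1.
Segment 1: SEQ = 51249, payload = 639 bytes
Segment 2: SEQ = 51888, payload = 572 bytes
Segment 3: SEQ = 52460, payload = 135 bytes
SEQ of segment 3 = 51249 + 639 + 572 = 52460

52460


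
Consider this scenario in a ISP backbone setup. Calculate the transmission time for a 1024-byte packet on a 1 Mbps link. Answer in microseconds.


Given: packet = 1024 bytes, bandwidth = 1 Mbps
Packet in bits = 1024 * 8 = 8192 bits
Bandwidth = 1 * 10^6 = 1000000 bps
Time = 8192 / 1000000 seconds
Time in us = 8192 * 10^6 / 1000000 = 8192

8192


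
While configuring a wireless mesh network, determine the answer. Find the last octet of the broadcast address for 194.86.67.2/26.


Given: IP = 194.86.67.2, prefix = /26
Host bits = 32 - 26 = 6
Network last octet = 2 AND mask = 0
Host part size = 2^6 - 1 = 63
Broadcast last octet = 0 OR 63 = 63

63


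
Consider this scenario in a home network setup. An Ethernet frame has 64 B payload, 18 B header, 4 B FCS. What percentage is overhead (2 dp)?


Given: payload = 64 B, header = 18 B, trailer = 4 B
Overhead bytes = header + trailer = 18 + 4 = 22
Total frame = payload + overhead = 64 + 22 = 86
Overhead % = 22 / 86 * 100 = 25.5814% -> 25.58% (2 dp)

25.58


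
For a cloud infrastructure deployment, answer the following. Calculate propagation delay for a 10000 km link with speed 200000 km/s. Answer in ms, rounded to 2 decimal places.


Given: distance = 10000 km, speed = 200000 km/s
Delay = distance / speed = 10000 / 200000 seconds
Delay in ms = 10000 * 1000 / 200000
Delay = 50.0000 ms
Rounded to 2 dp = 50.00 ms

50.00


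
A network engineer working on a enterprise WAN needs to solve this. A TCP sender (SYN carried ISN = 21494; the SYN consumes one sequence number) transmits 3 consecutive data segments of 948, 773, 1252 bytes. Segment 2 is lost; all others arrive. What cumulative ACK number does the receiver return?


SYN uses sequence number 21494; first data byte = ISN + 1 = 21495.
Segment 1: SEQ = 21495, len = 948 B, covers [21495, 22442]
Segment 2: SEQ = 22443, len = 773 B, covers [22443, 23215] [LOST]
Segment 3: SEQ = 23216, len = 1252 B, covers [23216, 24467]
In-order data received: bytes [21495, 22442] (segments 1..1).
Segment 2 missing -> gap begins at byte 22443; later segments buffered out of order.
Cumulative ACK = next expected in-order byte = 21495 + 948 = 22443

22443


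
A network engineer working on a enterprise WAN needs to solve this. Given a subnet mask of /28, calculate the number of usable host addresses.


Given: subnet mask /28
Host bits = 32 - 28 = 4
Total addresses = 2^4 = 16
Usable hosts = 16 - 2 (network + broadcast) = 14

14


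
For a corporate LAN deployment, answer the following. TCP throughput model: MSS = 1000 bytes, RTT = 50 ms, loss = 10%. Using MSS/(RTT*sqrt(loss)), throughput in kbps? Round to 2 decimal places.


Given: MSS = 1000 bytes, RTT = 50 ms, loss = 10%
RTT in seconds = 50 / 1000 = 0.05
Loss rate = 10% = 0.1
sqrt(loss) = sqrt(0.1) = 0.316227766017
Throughput (bytes/s) = 1000 / (0.05 * 0.316227766017) = 63245.5532
Throughput (kbps) = 63245.5532 * 8 / 1000 = 505.964426 -> 505.96 kbps (2 dp)

505.96


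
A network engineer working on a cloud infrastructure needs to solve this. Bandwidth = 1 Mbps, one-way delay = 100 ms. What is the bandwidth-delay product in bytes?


Given: bandwidth = 1 Mbps, delay = 100 ms
BDP in bits = 1 * 10^6 * 100 / 1000
BDP in bits = 100000
BDP in bytes = 100000 / 8 = 12500

12500


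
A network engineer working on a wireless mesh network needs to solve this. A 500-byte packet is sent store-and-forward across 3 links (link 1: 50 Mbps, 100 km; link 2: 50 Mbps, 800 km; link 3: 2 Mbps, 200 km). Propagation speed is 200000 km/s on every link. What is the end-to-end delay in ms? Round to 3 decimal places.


Packet = 500 bytes = 4000 bits. Store-and-forward: sum (t_trans + t_prop) per link.
Link 1: t_trans = 4000/(50*10^6) s = 0.0800 ms; t_prop = 100/200000 s = 0.5000 ms; subtotal = 0.5800 ms
Link 2: t_trans = 4000/(50*10^6) s = 0.0800 ms; t_prop = 800/200000 s = 4.0000 ms; subtotal = 4.0800 ms
Link 3: t_trans = 4000/(2*10^6) s = 2.0000 ms; t_prop = 200/200000 s = 1.0000 ms; subtotal = 3.0000 ms
End-to-end = 0.5800 + 4.0800 + 3.0000 = 7.6600 ms -> 7.660 ms (3 dp)

7.660


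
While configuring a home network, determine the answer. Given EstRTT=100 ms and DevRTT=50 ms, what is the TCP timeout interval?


Given: EstRTT = 100 ms, DevRTT = 50 ms
Timeout = EstRTT + 4 * DevRTT
4 * DevRTT = 4 * 50 = 200
Timeout = 100 + 200 = 300 ms

300


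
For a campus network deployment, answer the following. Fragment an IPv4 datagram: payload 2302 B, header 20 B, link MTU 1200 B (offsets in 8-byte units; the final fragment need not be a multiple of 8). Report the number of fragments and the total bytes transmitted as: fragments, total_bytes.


Max data per non-final fragment = floor((MTU - header)/8)*8 = floor((1200 - 20)/8)*8 = floor(1180/8)*8 = 1176 B
Final fragment needs no 8-byte alignment: it can carry up to MTU - header = 1180 B
Non-final fragments needed = ceil((payload - 1180) / 1176) = ceil(1122/1176) = ceil(0.9541) = 1
Number of fragments = 1 + 1 = 2
Fragment sizes (data): 1 * 1176 B + 1126 B (last, 1126 <= 1180 OK)
Total bytes sent = payload + n_frags * header = 2302 + 2*20 = 2302 + 40 = 2342 B

2, 2342


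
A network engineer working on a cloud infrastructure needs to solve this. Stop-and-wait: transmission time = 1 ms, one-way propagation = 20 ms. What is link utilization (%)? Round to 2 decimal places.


Given: Ttrans = 1 ms, Tprop = 20 ms
RTT = 2 * Tprop = 2 * 20 = 40 ms
U = Ttrans / (Ttrans + RTT)
U = 1 / (1 + 40)
U = 1 / 41 = 0.02439
U% = 2.44%

2.44


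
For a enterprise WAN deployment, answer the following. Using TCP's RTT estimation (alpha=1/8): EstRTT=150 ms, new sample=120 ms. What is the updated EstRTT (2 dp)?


Given: EstRTT = 150 ms, SampleRTT = 120 ms, alpha = 1/8
New EstRTT = (1 - alpha) * EstRTT + alpha * SampleRTT
(7/8) * 150 = 131.25
(1/8) * 120 = 15
New EstRTT = 131.25 + 15 = 146.25 ms -> 146.25 ms (2 dp)

146.25


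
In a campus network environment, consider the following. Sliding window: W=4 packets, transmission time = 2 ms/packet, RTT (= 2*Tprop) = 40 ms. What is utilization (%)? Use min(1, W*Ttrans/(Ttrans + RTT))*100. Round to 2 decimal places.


Given: W = 4, Ttrans = 2 ms, RTT = 40 ms (= 2 * Tprop, Tprop = 20 ms)
Cycle time = Ttrans + RTT = 2 + 40 = 42 ms (first packet sent until its ACK returns)
W * Ttrans = 4 * 2 = 8 ms of sending per cycle
W * Ttrans / (Ttrans + RTT) = 8 / 42 = 0.190476
U = min(1, 0.190476) = 0.190476
U% = 19.05%

19.05


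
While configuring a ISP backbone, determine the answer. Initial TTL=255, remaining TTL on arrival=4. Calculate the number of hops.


Given: initial TTL = 255, received TTL = 4
Hops = initial TTL - received TTL
Hops = 255 - 4 = 251

251


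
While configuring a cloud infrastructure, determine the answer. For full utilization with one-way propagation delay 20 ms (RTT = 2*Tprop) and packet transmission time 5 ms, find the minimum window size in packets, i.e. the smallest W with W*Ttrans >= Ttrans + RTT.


Given: Ttrans = 5 ms, RTT = 40 ms (= 2 * Tprop, Tprop = 20 ms)
Time until first ACK returns = Ttrans + RTT = 5 + 40 = 45 ms
Need W * Ttrans >= Ttrans + RTT  ->  W >= (Ttrans + RTT) / Ttrans
(Ttrans + RTT) / Ttrans = 45 / 5 = 9
W_min = ceil(9) = 9

9


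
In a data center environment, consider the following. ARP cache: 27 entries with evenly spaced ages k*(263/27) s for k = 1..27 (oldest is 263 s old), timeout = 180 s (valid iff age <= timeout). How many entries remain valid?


Ages are k * 263/27 s for k = 1..27 (spacing = 9.7407 s).
Entry k is valid iff k * 263/27 <= 180 iff k <= 27 * 180 / 263 = 18.4791
n_valid = floor(18.4791) = 18
(n_stale = 27 - 18 = 9)

18


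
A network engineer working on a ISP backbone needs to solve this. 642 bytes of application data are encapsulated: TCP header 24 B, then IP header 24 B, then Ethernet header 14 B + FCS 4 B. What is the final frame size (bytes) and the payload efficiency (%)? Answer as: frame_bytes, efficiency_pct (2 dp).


TCP segment = 642 + 24 = 666 B
IP packet = 666 + 24 = 690 B
Ethernet frame = 690 + 14 + 4 = 708 B
Efficiency = app / frame = 642 / 708 = 0.906780 = 90.6780% -> 90.68% (2 dp)

708, 90.68


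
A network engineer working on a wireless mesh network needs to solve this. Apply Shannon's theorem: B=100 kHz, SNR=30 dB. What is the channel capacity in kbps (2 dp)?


Given: B = 100 kHz, SNR = 30 dB
SNR linear = 10^(30/10) = 1000
1 + SNR = 1001
log2(1001) = 9.9672262588
C = 100 * 1000 * 9.9672262588 = 996722.6259 bps
C = 996.722626 kbps -> 996.72 kbps (2 dp)

996.72


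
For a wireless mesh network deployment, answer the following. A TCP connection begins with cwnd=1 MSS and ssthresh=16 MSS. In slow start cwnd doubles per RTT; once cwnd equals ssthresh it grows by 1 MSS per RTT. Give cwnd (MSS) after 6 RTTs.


RTT 0: cwnd = 1 MSS (initial)
RTT 1: cwnd = 2 MSS (slow start, doubled)
RTT 2: cwnd = 4 MSS (slow start, doubled)
RTT 3: cwnd = 8 MSS (slow start, doubled)
RTT 4: cwnd = 16 MSS (slow start, doubled)
RTT 5: cwnd = 17 MSS (congestion avoidance, +1)
RTT 6: cwnd = 18 MSS (congestion avoidance, +1)

18


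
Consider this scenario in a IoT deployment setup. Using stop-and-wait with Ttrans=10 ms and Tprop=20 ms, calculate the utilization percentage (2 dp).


Given: Ttrans = 10 ms, Tprop = 20 ms
RTT = 2 * Tprop = 2 * 20 = 40 ms
U = Ttrans / (Ttrans + RTT)
U = 10 / (10 + 40)
U = 10 / 50 = 0.2
U% = 20.00%

20.00


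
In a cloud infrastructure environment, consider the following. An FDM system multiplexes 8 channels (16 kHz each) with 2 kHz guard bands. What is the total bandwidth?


Given: 8 channels, 16 kHz each, guard = 2 kHz
Channel bandwidth = 8 * 16 = 128 kHz
Guard bands = 7 gaps * 2 kHz = 14 kHz
Total = 128 + 14 = 142 kHz

142


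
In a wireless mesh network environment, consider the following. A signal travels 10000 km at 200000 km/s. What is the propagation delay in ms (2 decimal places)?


Given: distance = 10000 km, speed = 200000 km/s
Delay = distance / speed = 10000 / 200000 seconds
Delay in ms = 10000 * 1000 / 200000
Delay = 50.0000 ms
Rounded to 2 dp = 50.00 ms

50.00


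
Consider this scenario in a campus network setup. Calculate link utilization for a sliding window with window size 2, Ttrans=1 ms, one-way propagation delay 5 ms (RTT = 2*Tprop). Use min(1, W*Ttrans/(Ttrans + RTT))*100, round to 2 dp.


Given: W = 2, Ttrans = 1 ms, RTT = 10 ms (= 2 * Tprop, Tprop = 5 ms)
Cycle time = Ttrans + RTT = 1 + 10 = 11 ms (first packet sent until its ACK returns)
W * Ttrans = 2 * 1 = 2 ms of sending per cycle
W * Ttrans / (Ttrans + RTT) = 2 / 11 = 0.181818
U = min(1, 0.181818) = 0.181818
U% = 18.18%

18.18


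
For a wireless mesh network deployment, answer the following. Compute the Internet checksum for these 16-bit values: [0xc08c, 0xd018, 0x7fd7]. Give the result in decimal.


Given words: [0xc08c, 0xd018, 0x7fd7]
Step 1: Sum all words
Raw sum = 49292 + 53272 + 32727 = 135291
Step 2: Fold carry: (4219 + 2) = 4221
One's complement = ~4221 & 0xFFFF = 61314

61314


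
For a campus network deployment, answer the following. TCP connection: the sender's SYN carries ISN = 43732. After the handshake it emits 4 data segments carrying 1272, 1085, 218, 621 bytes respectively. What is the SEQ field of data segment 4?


The SYN occupies sequence number ISN = 43732, so the first data byte is ISN + 1 = 43733.
SEQ of data segment i = (ISN + 1) + sum of payload sizes of segments 1..i-1.
Segment 1: SEQ = 43733, payload = 1272 bytes
Segment 2: SEQ = 45005, payload = 1085 bytes
Segment 3: SEQ = 46090, payload = 218 bytes
Segment 4: SEQ = 46308, payload = 621 bytes
SEQ of segment 4 = 43733 + 1272 + 1085 + 218 = 46308

46308


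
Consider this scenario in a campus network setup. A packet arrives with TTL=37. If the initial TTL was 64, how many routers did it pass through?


Given: initial TTL = 64, received TTL = 37
Hops = initial TTL - received TTL
Hops = 64 - 37 = 27

27


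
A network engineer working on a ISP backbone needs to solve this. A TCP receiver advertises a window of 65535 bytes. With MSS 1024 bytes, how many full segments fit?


Given: RWND = 65535 bytes, MSS = 1024 bytes
Full segments = floor(RWND / MSS)
Full segments = floor(65535 / 1024)
Full segments = floor(63.999) = 63

63


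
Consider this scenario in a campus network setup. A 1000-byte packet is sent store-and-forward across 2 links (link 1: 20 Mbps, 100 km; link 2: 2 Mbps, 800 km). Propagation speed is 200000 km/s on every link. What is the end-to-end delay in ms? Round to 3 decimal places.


Packet = 1000 bytes = 8000 bits. Store-and-forward: sum (t_trans + t_prop) per link.
Link 1: t_trans = 8000/(20*10^6) s = 0.4000 ms; t_prop = 100/200000 s = 0.5000 ms; subtotal = 0.9000 ms
Link 2: t_trans = 8000/(2*10^6) s = 4.0000 ms; t_prop = 800/200000 s = 4.0000 ms; subtotal = 8.0000 ms
End-to-end = 0.9000 + 8.0000 = 8.9000 ms -> 8.900 ms (3 dp)

8.900


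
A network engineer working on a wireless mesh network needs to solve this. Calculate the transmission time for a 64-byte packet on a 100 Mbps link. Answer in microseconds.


Given: packet = 64 bytes, bandwidth = 100 Mbps
Packet in bits = 64 * 8 = 512 bits
Bandwidth = 100 * 10^6 = 100000000 bps
Time = 512 / 100000000 seconds
Time in us = 512 * 10^6 / 100000000 = 5.12

5.12


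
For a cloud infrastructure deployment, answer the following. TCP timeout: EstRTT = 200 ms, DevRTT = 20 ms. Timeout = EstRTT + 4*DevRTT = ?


Given: EstRTT = 200 ms, DevRTT = 20 ms
Timeout = EstRTT + 4 * DevRTT
4 * DevRTT = 4 * 20 = 80
Timeout = 200 + 80 = 280 ms

280


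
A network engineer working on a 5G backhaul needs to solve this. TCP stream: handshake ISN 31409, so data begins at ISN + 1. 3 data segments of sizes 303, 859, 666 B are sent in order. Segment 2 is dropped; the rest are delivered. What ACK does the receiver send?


SYN uses sequence number 31409; first data byte = ISN + 1 = 31410.
Segment 1: SEQ = 31410, len = 303 B, covers [31410, 31712]
Segment 2: SEQ = 31713, len = 859 B, covers [31713, 32571] [LOST]
Segment 3: SEQ = 32572, len = 666 B, covers [32572, 33237]
In-order data received: bytes [31410, 31712] (segments 1..1).
Segment 2 missing -> gap begins at byte 31713; later segments buffered out of order.
Cumulative ACK = next expected in-order byte = 31410 + 303 = 31713

31713


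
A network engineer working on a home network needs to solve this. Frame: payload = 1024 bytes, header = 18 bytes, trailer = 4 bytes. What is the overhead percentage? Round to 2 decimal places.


Given: payload = 1024 B, header = 18 B, trailer = 4 B
Overhead bytes = header + trailer = 18 + 4 = 22
Total frame = payload + overhead = 1024 + 22 = 1046
Overhead % = 22 / 1046 * 100 = 2.1033% -> 2.10% (2 dp)

2.10


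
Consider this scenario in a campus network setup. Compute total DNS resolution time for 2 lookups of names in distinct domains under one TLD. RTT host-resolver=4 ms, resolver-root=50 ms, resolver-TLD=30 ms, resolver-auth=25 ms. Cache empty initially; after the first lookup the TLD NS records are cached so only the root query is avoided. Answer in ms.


Lookup 1 (cold cache): local + root + TLD + auth = 4 + 50 + 30 + 25 = 109 ms
Lookups 2..2 (TLD NS cached -> skip root; new domain -> still ask TLD and auth): local + TLD + auth = 4 + 30 + 25 = 59 ms each
Remaining 1 lookups: 1 * 59 = 59 ms
Total = 109 + 59 = 168 ms

168


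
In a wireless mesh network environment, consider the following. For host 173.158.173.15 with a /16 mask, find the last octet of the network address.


Given: IP = 173.158.173.15, prefix = /16
Subnet mask = 255.255.0.0
Last octet of IP: 15
Last octet of mask: 0
Network last octet = 15 AND 0 = 0

0


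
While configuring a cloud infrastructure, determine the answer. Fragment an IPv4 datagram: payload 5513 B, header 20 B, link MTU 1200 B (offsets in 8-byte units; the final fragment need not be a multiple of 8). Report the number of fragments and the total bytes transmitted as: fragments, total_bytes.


Max data per non-final fragment = floor((MTU - header)/8)*8 = floor((1200 - 20)/8)*8 = floor(1180/8)*8 = 1176 B
Final fragment needs no 8-byte alignment: it can carry up to MTU - header = 1180 B
Non-final fragments needed = ceil((payload - 1180) / 1176) = ceil(4333/1176) = ceil(3.6845) = 4
Number of fragments = 4 + 1 = 5
Fragment sizes (data): 4 * 1176 B + 809 B (last, 809 <= 1180 OK)
Total bytes sent = payload + n_frags * header = 5513 + 5*20 = 5513 + 100 = 5613 B

5, 5613


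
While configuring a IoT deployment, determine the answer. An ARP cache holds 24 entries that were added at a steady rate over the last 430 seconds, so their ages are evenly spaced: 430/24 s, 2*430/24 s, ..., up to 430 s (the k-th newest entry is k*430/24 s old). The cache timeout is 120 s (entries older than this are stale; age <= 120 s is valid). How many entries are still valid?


Ages are k * 430/24 s for k = 1..24 (spacing = 17.9167 s).
Entry k is valid iff k * 430/24 <= 120 iff k <= 24 * 120 / 430 = 6.6977
n_valid = floor(6.6977) = 6
(n_stale = 24 - 6 = 18)

6


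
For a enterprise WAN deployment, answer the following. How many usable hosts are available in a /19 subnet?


Given: subnet mask /19
Host bits = 32 - 19 = 13
Total addresses = 2^13 = 8192
Usable hosts = 8192 - 2 (network + broadcast) = 8190

8190


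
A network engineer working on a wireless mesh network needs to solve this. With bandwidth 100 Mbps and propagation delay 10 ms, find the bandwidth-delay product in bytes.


Given: bandwidth = 100 Mbps, delay = 10 ms
BDP in bits = 100 * 10^6 * 10 / 1000
BDP in bits = 1000000
BDP in bytes = 1000000 / 8 = 125000

125000


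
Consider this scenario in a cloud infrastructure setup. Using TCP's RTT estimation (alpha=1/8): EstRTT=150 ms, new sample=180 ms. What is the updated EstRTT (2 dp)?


Given: EstRTT = 150 ms, SampleRTT = 180 ms, alpha = 1/8
New EstRTT = (1 - alpha) * EstRTT + alpha * SampleRTT
(7/8) * 150 = 131.25
(1/8) * 180 = 22.5
New EstRTT = 131.25 + 22.5 = 153.75 ms -> 153.75 ms (2 dp)

153.75


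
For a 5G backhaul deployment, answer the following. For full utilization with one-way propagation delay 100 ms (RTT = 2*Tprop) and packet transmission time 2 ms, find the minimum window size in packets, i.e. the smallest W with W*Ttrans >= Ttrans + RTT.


Given: Ttrans = 2 ms, RTT = 200 ms (= 2 * Tprop, Tprop = 100 ms)
Time until first ACK returns = Ttrans + RTT = 2 + 200 = 202 ms
Need W * Ttrans >= Ttrans + RTT  ->  W >= (Ttrans + RTT) / Ttrans
(Ttrans + RTT) / Ttrans = 202 / 2 = 101
W_min = ceil(101) = 101

101


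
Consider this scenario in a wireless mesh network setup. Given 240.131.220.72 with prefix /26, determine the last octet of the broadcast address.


Given: IP = 240.131.220.72, prefix = /26
Host bits = 32 - 26 = 6
Network last octet = 72 AND mask = 64
Host part size = 2^6 - 1 = 63
Broadcast last octet = 64 OR 63 = 127

127


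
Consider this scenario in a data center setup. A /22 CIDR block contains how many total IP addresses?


Given: CIDR prefix /22
Host bits = 32 - 22 = 10
Total addresses = 2^10 = 1024

1024


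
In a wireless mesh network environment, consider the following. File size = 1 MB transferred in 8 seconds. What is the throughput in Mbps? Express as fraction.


Given: file = 1 MB, time = 8 s
File in Mb = 1 * 8 = 8 Mb
Throughput = 8 / 8 Mbps
Throughput = 1 Mbps

1


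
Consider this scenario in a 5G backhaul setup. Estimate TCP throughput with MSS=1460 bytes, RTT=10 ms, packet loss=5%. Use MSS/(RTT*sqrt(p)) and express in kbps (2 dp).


Given: MSS = 1460 bytes, RTT = 10 ms, loss = 5%
RTT in seconds = 10 / 1000 = 0.01
Loss rate = 5% = 0.05
sqrt(loss) = sqrt(0.05) = 0.223606797750
Throughput (bytes/s) = 1460 / (0.01 * 0.223606797750) = 652931.8494
Throughput (kbps) = 652931.8494 * 8 / 1000 = 5223.454795 -> 5223.45 kbps (2 dp)

5223.45


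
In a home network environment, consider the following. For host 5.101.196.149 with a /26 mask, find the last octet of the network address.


Given: IP = 5.101.196.149, prefix = /26
Subnet mask = 255.255.255.192
Last octet of IP: 149
Last octet of mask: 192
Network last octet = 149 AND 192 = 128

128


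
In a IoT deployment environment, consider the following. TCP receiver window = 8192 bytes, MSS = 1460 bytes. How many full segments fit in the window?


Given: RWND = 8192 bytes, MSS = 1460 bytes
Full segments = floor(RWND / MSS)
Full segments = floor(8192 / 1460)
Full segments = floor(5.611) = 5

5


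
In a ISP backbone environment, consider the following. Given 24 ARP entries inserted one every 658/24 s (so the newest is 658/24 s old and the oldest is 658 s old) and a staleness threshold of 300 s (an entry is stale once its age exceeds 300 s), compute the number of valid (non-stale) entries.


Ages are k * 658/24 s for k = 1..24 (spacing = 27.4167 s).
Entry k is valid iff k * 658/24 <= 300 iff k <= 24 * 300 / 658 = 10.9422
n_valid = floor(10.9422) = 10
(n_stale = 24 - 10 = 14)

10


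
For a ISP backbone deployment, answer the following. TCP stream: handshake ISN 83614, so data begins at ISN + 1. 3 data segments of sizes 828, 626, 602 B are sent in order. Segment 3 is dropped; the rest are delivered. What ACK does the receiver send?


SYN uses sequence number 83614; first data byte = ISN + 1 = 83615.
Segment 1: SEQ = 83615, len = 828 B, covers [83615, 84442]
Segment 2: SEQ = 84443, len = 626 B, covers [84443, 85068]
Segment 3: SEQ = 85069, len = 602 B, covers [85069, 85670] [LOST]
In-order data received: bytes [83615, 85068] (segments 1..2).
Segment 3 missing -> gap begins at byte 85069.
Cumulative ACK = next expected in-order byte = 83615 + 828 + 626 = 85069

85069


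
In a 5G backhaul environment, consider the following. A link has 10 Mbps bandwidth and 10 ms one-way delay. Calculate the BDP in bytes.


Given: bandwidth = 10 Mbps, delay = 10 ms
BDP in bits = 10 * 10^6 * 10 / 1000
BDP in bits = 100000
BDP in bytes = 100000 / 8 = 12500

12500


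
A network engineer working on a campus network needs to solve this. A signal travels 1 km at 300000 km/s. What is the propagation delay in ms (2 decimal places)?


Given: distance = 1 km, speed = 300000 km/s
Delay = distance / speed = 1 / 300000 seconds
Delay in ms = 1 * 1000 / 300000
Delay = 0.0033 ms
Rounded to 2 dp = 0.00 ms

0.00


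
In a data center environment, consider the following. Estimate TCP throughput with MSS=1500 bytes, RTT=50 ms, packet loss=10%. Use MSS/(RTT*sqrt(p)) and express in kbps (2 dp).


Given: MSS = 1500 bytes, RTT = 50 ms, loss = 10%
RTT in seconds = 50 / 1000 = 0.05
Loss rate = 10% = 0.1
sqrt(loss) = sqrt(0.1) = 0.316227766017
Throughput (bytes/s) = 1500 / (0.05 * 0.316227766017) = 94868.3298
Throughput (kbps) = 94868.3298 * 8 / 1000 = 758.946638 -> 758.95 kbps (2 dp)

758.95


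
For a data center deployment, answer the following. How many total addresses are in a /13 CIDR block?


Given: CIDR prefix /13
Host bits = 32 - 13 = 19
Total addresses = 2^19 = 524288

524288


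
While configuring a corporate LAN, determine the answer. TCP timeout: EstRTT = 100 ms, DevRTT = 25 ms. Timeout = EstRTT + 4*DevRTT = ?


Given: EstRTT = 100 ms, DevRTT = 25 ms
Timeout = EstRTT + 4 * DevRTT
4 * DevRTT = 4 * 25 = 100
Timeout = 100 + 100 = 200 ms

200


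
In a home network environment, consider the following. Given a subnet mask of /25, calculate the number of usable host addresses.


Given: subnet mask /25
Host bits = 32 - 25 = 7
Total addresses = 2^7 = 128
Usable hosts = 128 - 2 (network + broadcast) = 126

126


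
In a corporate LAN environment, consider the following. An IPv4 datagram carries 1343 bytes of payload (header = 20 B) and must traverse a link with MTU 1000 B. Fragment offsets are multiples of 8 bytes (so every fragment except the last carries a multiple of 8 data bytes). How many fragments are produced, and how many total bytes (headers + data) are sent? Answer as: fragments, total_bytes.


Max data per non-final fragment = floor((MTU - header)/8)*8 = floor((1000 - 20)/8)*8 = floor(980/8)*8 = 976 B
Final fragment needs no 8-byte alignment: it can carry up to MTU - header = 980 B
Non-final fragments needed = ceil((payload - 980) / 976) = ceil(363/976) = ceil(0.3719) = 1
Number of fragments = 1 + 1 = 2
Fragment sizes (data): 1 * 976 B + 367 B (last, 367 <= 980 OK)
Total bytes sent = payload + n_frags * header = 1343 + 2*20 = 1343 + 40 = 1383 B

2, 1383
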